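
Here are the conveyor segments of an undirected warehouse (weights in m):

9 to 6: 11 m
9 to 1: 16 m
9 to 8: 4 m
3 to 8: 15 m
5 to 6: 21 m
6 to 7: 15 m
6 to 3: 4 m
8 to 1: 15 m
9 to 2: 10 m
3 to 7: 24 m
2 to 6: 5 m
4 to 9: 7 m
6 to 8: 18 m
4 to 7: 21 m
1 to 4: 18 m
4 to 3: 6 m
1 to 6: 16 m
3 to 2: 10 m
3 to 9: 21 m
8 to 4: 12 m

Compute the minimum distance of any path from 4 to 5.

31 m

Candidate routes:
4–9–6–5: 7+11+21 = 39
4–3–2–6–5: 6+10+5+21 = 42
4–3–6–5: 6+4+21 = 31
4–9–2–6–5: 7+10+5+21 = 43
Cheapest is 4–3–6–5 at 31 m.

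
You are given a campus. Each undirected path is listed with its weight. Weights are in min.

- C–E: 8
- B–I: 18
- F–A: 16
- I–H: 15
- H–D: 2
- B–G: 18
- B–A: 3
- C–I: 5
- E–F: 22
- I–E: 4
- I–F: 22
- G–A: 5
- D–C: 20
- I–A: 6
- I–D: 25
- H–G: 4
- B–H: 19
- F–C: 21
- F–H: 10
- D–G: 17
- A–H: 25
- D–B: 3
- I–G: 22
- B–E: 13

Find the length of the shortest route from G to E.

15 min

Enumerating some paths:
G–A–B–E: 5+3+13 = 21
G–A–I–E: 5+6+4 = 15
G–H–D–B–E: 4+2+3+13 = 22
G–H–D–B–A–I–E: 4+2+3+3+6+4 = 22
The minimum is 15 min via G–A–I–E.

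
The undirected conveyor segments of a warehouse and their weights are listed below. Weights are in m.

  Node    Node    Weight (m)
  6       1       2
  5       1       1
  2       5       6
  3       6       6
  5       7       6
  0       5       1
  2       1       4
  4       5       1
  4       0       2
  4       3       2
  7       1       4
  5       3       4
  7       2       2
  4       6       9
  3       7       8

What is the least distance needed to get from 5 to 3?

3 m

Shortest distances from 5:
5: 0
0: 1  (via 5)
1: 1  (via 5)
4: 1  (via 5)
3: 3  (via 4)
Shortest route: 5 → 4 → 3 = 3 m.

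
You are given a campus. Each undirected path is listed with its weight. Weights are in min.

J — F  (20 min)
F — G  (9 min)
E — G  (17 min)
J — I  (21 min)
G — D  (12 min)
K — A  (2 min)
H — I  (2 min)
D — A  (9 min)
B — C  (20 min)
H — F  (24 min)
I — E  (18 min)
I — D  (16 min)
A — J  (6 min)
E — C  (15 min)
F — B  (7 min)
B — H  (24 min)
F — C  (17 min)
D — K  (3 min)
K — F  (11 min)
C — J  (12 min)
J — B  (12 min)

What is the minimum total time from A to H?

23 min

Candidate routes:
A - K - F - H: 2+11+24 = 37
A - D - I - H: 9+16+2 = 27
A - J - I - H: 6+21+2 = 29
A - K - D - I - H: 2+3+16+2 = 23
The minimum is 23 min via A - K - D - I - H.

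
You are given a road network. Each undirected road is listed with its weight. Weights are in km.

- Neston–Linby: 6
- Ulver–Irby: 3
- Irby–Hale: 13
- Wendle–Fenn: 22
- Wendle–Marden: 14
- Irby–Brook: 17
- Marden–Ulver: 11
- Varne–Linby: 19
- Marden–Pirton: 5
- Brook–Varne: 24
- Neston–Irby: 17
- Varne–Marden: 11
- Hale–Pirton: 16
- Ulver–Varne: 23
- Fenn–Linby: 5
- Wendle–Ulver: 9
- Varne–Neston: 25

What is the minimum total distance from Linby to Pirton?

Enumerating some paths:
Linby → Fenn → Wendle → Marden → Pirton: 5+22+14+5 = 46
Linby → Varne → Marden → Pirton: 19+11+5 = 35
Linby → Neston → Irby → Ulver → Marden → Pirton: 6+17+3+11+5 = 42
Linby → Neston → Varne → Marden → Pirton: 6+25+11+5 = 47
Cheapest is Linby → Varne → Marden → Pirton at 35 km.

35 km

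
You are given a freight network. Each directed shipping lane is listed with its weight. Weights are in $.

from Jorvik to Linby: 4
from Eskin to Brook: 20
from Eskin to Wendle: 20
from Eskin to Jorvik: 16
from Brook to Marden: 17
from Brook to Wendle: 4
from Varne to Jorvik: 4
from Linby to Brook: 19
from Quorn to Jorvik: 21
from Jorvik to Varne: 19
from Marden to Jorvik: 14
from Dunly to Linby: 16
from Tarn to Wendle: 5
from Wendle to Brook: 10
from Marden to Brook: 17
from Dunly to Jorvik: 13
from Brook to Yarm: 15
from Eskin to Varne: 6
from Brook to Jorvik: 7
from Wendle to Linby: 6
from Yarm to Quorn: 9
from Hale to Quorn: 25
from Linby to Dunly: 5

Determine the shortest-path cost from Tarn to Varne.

$41

Enumerating some paths:
Tarn–Wendle–Brook–Jorvik–Varne: 5+10+7+19 = 41
Tarn–Wendle–Linby–Dunly–Jorvik–Varne: 5+6+5+13+19 = 48
Tarn–Wendle–Linby–Brook–Jorvik–Varne: 5+6+19+7+19 = 56
The minimum is $41 via Tarn–Wendle–Brook–Jorvik–Varne.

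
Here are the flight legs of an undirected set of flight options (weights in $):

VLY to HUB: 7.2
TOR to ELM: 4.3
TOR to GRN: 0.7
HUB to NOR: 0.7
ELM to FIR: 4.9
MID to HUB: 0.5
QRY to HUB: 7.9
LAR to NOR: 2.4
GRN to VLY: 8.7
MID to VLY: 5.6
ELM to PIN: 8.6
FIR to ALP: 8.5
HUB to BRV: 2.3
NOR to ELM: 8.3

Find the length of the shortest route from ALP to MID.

Settle nodes by increasing distance from ALP:
ALP: 0
FIR: 8.5  (via ALP)
ELM: 13.4  (via FIR)
TOR: 17.7  (via ELM)
GRN: 18.4  (via TOR)
NOR: 21.7  (via ELM)
PIN: 22  (via ELM)
HUB: 22.4  (via NOR)
MID: 22.9  (via HUB)
Shortest route: ALP → FIR → ELM → NOR → HUB → MID = $22.9.

$22.9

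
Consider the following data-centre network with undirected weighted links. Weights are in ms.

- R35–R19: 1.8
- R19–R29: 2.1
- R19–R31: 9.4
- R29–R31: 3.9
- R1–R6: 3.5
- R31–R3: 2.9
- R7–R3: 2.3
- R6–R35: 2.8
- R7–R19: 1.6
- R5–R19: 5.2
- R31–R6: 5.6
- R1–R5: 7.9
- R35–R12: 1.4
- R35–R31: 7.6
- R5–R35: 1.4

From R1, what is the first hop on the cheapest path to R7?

R6

Enumerating some paths:
R1 - R5 - R35 - R19 - R7: 7.9+1.4+1.8+1.6 = 12.7
R1 - R6 - R31 - R3 - R7: 3.5+5.6+2.9+2.3 = 14.3
R1 - R6 - R35 - R19 - R7: 3.5+2.8+1.8+1.6 = 9.7
R1 - R6 - R35 - R5 - R19 - R7: 3.5+2.8+1.4+5.2+1.6 = 14.5
Cheapest is R1 - R6 - R35 - R19 - R7 at 9.7 ms.
So from R1 the first move is to R6.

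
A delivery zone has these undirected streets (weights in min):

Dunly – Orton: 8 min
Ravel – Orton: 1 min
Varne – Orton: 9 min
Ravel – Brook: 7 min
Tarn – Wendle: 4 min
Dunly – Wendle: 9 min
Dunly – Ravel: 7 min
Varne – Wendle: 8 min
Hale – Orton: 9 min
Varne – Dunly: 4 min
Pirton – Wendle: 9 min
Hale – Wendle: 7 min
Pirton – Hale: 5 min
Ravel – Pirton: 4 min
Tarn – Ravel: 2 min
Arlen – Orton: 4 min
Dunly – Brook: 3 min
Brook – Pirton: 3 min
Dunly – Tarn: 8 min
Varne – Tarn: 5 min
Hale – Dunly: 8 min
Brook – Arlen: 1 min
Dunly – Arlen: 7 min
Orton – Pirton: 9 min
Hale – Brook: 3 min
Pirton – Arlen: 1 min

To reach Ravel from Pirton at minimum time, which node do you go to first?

Ravel

Candidate routes:
Pirton → Arlen → Orton → Ravel: 1+4+1 = 6
Pirton → Ravel: 4 = 4
The minimum is 4 min via Pirton → Ravel.
So from Pirton the first move is to Ravel.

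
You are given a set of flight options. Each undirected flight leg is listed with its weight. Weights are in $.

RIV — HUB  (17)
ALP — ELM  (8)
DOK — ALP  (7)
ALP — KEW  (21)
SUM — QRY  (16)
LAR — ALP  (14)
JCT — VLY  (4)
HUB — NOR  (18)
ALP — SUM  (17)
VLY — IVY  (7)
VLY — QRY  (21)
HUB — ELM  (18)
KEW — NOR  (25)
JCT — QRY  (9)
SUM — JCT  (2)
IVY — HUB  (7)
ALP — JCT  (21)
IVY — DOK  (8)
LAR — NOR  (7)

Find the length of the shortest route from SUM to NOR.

Compare a few routes:
SUM - JCT - VLY - IVY - DOK - ALP - LAR - NOR: 2+4+7+8+7+14+7 = 49
SUM - JCT - VLY - IVY - HUB - NOR: 2+4+7+7+18 = 38
SUM - JCT - ALP - LAR - NOR: 2+21+14+7 = 44
Cheapest is SUM - JCT - VLY - IVY - HUB - NOR at $38.

$38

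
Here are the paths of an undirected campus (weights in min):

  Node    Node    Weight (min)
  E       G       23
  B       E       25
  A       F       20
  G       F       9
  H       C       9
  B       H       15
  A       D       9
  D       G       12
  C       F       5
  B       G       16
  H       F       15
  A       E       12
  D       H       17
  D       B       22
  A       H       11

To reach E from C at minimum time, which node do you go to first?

H

Enumerating some paths:
C - H - A - E: 9+11+12 = 32
C - F - H - A - E: 5+15+11+12 = 43
C - F - G - E: 5+9+23 = 37
C - F - A - E: 5+20+12 = 37
Cheapest is C - H - A - E at 32 min.
So from C the first move is to H.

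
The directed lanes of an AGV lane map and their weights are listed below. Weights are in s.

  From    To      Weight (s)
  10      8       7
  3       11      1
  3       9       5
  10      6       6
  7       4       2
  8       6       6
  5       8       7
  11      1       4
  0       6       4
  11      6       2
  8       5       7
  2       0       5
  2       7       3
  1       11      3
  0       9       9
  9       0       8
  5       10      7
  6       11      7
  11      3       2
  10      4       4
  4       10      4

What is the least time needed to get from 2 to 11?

Enumerating some paths:
2–7–4–10–8–6–11: 3+2+4+7+6+7 = 29
2–0–6–11: 5+4+7 = 16
2–7–4–10–6–11: 3+2+4+6+7 = 22
The minimum is 16 s via 2–0–6–11.

16 s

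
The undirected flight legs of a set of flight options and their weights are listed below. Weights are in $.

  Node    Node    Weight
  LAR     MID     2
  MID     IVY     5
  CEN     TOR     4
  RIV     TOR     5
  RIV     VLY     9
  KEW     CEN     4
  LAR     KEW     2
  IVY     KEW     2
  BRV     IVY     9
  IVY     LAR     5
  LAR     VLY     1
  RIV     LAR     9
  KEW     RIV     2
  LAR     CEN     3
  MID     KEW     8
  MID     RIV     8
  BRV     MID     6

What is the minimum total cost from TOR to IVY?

$9

Candidate routes:
TOR → CEN → KEW → IVY: 4+4+2 = 10
TOR → RIV → KEW → IVY: 5+2+2 = 9
TOR → CEN → LAR → KEW → IVY: 4+3+2+2 = 11
TOR → CEN → LAR → IVY: 4+3+5 = 12
The minimum is $9 via TOR → RIV → KEW → IVY.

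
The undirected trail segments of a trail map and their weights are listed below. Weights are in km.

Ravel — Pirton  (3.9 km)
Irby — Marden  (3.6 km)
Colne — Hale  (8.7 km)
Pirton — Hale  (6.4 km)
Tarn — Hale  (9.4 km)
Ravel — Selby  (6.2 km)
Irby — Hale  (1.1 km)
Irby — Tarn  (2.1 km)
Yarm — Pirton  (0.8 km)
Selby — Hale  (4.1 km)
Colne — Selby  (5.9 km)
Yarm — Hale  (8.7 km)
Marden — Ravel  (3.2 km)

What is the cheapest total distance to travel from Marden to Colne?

Compare a few routes:
Marden → Irby → Hale → Colne: 3.6+1.1+8.7 = 13.4
Marden → Irby → Hale → Selby → Colne: 3.6+1.1+4.1+5.9 = 14.7
Cheapest is Marden → Irby → Hale → Colne at 13.4 km.

13.4 km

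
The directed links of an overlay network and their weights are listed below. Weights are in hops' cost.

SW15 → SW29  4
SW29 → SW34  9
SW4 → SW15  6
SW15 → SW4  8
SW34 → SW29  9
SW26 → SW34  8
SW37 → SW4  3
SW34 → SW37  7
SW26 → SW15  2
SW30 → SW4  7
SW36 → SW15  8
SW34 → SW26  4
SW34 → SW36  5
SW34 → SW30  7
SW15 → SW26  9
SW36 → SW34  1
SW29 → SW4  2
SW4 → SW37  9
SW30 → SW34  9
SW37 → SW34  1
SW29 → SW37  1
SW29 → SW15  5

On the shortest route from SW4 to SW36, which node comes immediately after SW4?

SW37

Candidate routes:
SW4 - SW15 - SW29 - SW37 - SW34 - SW36: 6+4+1+1+5 = 17
SW4 - SW37 - SW34 - SW36: 9+1+5 = 15
Cheapest is SW4 - SW37 - SW34 - SW36 at 15 hops' cost.
So from SW4 the first move is to SW37.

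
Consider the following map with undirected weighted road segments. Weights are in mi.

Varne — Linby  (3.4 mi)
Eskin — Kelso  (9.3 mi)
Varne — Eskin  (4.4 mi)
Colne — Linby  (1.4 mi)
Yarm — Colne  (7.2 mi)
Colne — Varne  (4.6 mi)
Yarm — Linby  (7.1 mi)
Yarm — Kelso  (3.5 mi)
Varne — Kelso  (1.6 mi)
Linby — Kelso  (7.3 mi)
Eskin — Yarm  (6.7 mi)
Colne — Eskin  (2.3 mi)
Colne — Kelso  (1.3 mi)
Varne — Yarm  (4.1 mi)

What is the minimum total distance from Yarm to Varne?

4.1 mi

Shortest distances from Yarm:
Yarm: 0
Kelso: 3.5  (via Yarm)
Varne: 4.1  (via Yarm)
Shortest route: Yarm–Varne = 4.1 mi.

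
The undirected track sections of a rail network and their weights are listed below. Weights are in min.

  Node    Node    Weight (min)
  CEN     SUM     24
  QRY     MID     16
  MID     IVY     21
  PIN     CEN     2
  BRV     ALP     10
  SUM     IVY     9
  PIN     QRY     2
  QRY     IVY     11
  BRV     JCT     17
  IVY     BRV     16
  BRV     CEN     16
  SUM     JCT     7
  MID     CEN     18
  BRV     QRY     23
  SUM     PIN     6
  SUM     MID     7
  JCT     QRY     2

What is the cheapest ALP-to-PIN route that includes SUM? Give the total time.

40 min

Shortest ALP→SUM: ALP–BRV–JCT–SUM = 34
Best SUM to PIN: SUM–PIN costing 6
Total via SUM: 34 + 6 = 40 min.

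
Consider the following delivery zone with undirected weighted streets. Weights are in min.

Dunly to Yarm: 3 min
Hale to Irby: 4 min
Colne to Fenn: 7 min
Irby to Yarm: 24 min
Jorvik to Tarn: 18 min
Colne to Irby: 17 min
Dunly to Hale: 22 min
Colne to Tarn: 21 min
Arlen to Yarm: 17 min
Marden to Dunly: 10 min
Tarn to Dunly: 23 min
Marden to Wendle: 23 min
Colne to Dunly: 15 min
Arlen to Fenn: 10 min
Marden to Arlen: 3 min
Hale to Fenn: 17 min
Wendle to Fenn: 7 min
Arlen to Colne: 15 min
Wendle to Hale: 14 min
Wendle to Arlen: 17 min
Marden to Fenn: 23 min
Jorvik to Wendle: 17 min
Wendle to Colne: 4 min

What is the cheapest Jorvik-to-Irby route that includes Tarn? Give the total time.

Best Jorvik to Tarn: Jorvik–Tarn costing 18
Best Tarn to Irby: Tarn–Colne–Irby costing 38
Total via Tarn: 18 + 38 = 56 min.

56 min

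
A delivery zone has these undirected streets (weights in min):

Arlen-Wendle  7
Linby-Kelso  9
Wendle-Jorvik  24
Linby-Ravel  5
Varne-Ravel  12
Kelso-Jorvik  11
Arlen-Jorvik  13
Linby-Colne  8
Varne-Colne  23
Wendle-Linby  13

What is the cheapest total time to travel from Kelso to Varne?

26 min

Settle nodes by increasing distance from Kelso:
Kelso: 0
Linby: 9  (via Kelso)
Jorvik: 11  (via Kelso)
Ravel: 14  (via Linby)
Colne: 17  (via Linby)
Wendle: 22  (via Linby)
Arlen: 24  (via Jorvik)
Varne: 26  (via Ravel)
Shortest route: Kelso–Linby–Ravel–Varne = 26 min.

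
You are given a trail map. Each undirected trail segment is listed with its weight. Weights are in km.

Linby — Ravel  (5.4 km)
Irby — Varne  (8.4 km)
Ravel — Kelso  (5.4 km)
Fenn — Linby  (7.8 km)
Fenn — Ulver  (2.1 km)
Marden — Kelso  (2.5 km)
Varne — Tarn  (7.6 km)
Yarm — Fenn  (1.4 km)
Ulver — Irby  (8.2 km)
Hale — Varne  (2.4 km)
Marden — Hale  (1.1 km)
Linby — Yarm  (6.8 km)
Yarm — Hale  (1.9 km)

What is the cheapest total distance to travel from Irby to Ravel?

19.8 km

Compare a few routes:
Irby - Ulver - Fenn - Yarm - Hale - Marden - Kelso - Ravel: 8.2+2.1+1.4+1.9+1.1+2.5+5.4 = 22.6
Irby - Varne - Hale - Marden - Kelso - Ravel: 8.4+2.4+1.1+2.5+5.4 = 19.8
Cheapest is Irby - Varne - Hale - Marden - Kelso - Ravel at 19.8 km.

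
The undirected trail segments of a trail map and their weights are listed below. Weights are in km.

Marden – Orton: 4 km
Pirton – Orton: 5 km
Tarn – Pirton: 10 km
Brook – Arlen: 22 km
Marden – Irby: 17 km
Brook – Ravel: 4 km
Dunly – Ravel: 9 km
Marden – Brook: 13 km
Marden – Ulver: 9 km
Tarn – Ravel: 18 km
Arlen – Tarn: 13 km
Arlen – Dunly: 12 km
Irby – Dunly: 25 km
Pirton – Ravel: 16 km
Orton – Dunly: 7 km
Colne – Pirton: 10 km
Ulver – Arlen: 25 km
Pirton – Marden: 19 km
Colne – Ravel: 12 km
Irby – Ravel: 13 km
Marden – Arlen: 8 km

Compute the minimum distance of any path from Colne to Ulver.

Enumerating some paths:
Colne - Pirton - Marden - Ulver: 10+19+9 = 38
Colne - Pirton - Orton - Marden - Ulver: 10+5+4+9 = 28
Cheapest is Colne - Pirton - Orton - Marden - Ulver at 28 km.

28 km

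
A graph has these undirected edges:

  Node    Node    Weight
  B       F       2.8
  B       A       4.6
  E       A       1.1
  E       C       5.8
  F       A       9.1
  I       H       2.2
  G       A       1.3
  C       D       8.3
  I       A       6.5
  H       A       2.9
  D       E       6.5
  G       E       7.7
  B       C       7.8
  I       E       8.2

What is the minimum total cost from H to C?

9.8

Compare a few routes:
H–A–B–C: 2.9+4.6+7.8 = 15.3
H–A–E–C: 2.9+1.1+5.8 = 9.8
The minimum is 9.8 via H–A–E–C.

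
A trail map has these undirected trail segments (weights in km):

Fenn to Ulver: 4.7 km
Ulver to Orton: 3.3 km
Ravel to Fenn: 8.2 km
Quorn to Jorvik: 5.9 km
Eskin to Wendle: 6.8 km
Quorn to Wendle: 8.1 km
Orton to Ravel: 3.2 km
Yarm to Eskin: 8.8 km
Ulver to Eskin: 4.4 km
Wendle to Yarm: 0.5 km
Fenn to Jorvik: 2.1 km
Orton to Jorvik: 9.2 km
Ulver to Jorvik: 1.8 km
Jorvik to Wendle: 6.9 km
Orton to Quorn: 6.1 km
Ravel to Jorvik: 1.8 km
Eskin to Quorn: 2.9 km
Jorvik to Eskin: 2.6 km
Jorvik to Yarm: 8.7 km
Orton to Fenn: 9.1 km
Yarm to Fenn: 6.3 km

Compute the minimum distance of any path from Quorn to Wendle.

Compare a few routes:
Quorn–Eskin–Wendle: 2.9+6.8 = 9.7
Quorn–Eskin–Jorvik–Wendle: 2.9+2.6+6.9 = 12.4
Quorn–Wendle: 8.1 = 8.1
Quorn–Eskin–Yarm–Wendle: 2.9+8.8+0.5 = 12.2
The minimum is 8.1 km via Quorn–Wendle.

8.1 km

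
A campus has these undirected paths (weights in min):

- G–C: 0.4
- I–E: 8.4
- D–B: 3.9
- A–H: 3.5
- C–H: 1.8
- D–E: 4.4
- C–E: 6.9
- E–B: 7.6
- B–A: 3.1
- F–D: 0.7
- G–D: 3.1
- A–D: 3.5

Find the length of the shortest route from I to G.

Compare a few routes:
I–E–C–G: 8.4+6.9+0.4 = 15.7
I–E–D–G: 8.4+4.4+3.1 = 15.9
I–E–D–A–H–C–G: 8.4+4.4+3.5+3.5+1.8+0.4 = 22
The minimum is 15.7 min via I–E–C–G.

15.7 min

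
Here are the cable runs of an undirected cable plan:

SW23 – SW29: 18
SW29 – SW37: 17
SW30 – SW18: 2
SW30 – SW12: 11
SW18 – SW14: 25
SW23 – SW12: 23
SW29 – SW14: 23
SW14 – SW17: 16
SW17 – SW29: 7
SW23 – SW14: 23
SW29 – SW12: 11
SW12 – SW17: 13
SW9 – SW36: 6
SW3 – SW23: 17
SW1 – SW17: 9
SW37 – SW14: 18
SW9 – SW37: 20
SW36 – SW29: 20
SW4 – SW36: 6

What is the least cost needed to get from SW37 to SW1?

Candidate routes:
SW37–SW29–SW12–SW17–SW1: 17+11+13+9 = 50
SW37–SW14–SW17–SW1: 18+16+9 = 43
SW37–SW14–SW29–SW17–SW1: 18+23+7+9 = 57
SW37–SW29–SW17–SW1: 17+7+9 = 33
Cheapest is SW37–SW29–SW17–SW1 at 33.

33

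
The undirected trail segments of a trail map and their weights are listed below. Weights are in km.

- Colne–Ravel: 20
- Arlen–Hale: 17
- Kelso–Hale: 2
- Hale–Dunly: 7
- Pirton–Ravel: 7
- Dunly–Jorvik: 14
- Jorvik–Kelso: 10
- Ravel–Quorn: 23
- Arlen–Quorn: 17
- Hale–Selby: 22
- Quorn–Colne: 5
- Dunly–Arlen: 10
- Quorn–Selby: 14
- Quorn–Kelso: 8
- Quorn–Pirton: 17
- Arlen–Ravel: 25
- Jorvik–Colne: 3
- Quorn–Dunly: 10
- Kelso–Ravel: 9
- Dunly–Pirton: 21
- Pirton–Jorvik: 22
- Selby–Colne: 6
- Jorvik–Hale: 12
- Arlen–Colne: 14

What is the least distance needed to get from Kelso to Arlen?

Enumerating some paths:
Kelso–Quorn–Arlen: 8+17 = 25
Kelso–Quorn–Colne–Arlen: 8+5+14 = 27
Kelso–Hale–Arlen: 2+17 = 19
Cheapest is Kelso–Hale–Arlen at 19 km.

19 km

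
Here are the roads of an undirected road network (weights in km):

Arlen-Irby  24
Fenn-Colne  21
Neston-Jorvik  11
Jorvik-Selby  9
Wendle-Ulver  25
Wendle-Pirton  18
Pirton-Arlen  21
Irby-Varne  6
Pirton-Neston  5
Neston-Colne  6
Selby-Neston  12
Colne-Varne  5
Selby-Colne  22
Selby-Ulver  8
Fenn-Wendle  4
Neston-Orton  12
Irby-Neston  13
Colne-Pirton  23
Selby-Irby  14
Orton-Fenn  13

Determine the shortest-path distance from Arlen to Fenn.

Running Dijkstra from Arlen:
Arlen: 0
Pirton: 21  (via Arlen)
Irby: 24  (via Arlen)
Neston: 26  (via Pirton)
Varne: 30  (via Irby)
Colne: 32  (via Neston)
Jorvik: 37  (via Neston)
Selby: 38  (via Irby)
Orton: 38  (via Neston)
Wendle: 39  (via Pirton)
Fenn: 43  (via Wendle)
Shortest route: Arlen → Pirton → Wendle → Fenn = 43 km.

43 km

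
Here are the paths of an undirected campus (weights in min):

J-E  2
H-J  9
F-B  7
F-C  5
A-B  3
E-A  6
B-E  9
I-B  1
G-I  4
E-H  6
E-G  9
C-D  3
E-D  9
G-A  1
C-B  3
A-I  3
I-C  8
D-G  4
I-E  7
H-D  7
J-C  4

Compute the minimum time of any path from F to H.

15 min

Enumerating some paths:
F - C - J - E - H: 5+4+2+6 = 17
F - C - D - H: 5+3+7 = 15
F - C - J - H: 5+4+9 = 18
The minimum is 15 min via F - C - D - H.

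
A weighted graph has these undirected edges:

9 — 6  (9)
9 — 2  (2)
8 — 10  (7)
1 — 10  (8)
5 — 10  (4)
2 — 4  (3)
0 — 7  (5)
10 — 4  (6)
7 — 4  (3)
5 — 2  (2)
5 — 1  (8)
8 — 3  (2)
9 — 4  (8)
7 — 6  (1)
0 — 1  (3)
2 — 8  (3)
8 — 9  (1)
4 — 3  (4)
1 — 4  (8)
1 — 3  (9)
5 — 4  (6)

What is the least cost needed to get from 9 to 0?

Shortest distances from 9:
9: 0
8: 1  (via 9)
2: 2  (via 9)
3: 3  (via 8)
5: 4  (via 2)
4: 5  (via 2)
7: 8  (via 4)
10: 8  (via 8)
6: 9  (via 9)
1: 12  (via 3)
0: 13  (via 7)
Shortest route: 9 → 2 → 4 → 7 → 0 = 13.

13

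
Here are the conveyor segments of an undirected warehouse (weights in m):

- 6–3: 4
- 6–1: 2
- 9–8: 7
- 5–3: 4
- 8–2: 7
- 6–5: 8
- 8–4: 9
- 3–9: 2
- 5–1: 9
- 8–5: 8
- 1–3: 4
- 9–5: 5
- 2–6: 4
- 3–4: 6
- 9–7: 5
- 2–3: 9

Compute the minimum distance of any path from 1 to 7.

11 m

Candidate routes:
1 - 3 - 9 - 7: 4+2+5 = 11
1 - 6 - 3 - 9 - 7: 2+4+2+5 = 13
1 - 3 - 5 - 9 - 7: 4+4+5+5 = 18
1 - 5 - 9 - 7: 9+5+5 = 19
Cheapest is 1 - 3 - 9 - 7 at 11 m.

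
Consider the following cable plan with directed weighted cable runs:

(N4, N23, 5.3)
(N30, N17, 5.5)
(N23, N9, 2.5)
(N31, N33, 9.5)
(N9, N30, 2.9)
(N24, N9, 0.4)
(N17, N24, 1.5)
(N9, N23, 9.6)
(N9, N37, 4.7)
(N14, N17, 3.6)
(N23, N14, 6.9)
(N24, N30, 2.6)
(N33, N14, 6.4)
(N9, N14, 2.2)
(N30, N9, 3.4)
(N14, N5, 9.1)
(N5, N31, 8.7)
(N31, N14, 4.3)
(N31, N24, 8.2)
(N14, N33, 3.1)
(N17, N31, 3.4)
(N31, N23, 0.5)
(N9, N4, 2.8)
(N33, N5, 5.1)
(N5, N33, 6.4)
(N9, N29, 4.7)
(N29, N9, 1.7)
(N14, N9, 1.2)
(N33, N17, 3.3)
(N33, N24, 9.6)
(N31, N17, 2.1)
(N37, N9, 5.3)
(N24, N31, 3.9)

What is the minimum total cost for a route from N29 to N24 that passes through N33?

Best N29 to N33: N29–N9–N14–N33 costing 7
Shortest N33→N24: N33–N17–N24 = 4.8
Total via N33: 7 + 4.8 = 11.8.

11.8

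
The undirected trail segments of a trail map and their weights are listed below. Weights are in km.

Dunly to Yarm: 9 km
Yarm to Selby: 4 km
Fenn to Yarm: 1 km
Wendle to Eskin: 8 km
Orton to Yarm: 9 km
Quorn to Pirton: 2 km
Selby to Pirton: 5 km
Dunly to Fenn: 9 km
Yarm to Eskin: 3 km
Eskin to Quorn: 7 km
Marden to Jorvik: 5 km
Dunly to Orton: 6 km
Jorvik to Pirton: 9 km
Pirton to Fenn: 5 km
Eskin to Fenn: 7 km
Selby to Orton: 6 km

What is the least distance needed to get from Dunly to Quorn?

16 km

Running Dijkstra from Dunly:
Dunly: 0
Orton: 6  (via Dunly)
Fenn: 9  (via Dunly)
Yarm: 9  (via Dunly)
Selby: 12  (via Orton)
Eskin: 12  (via Yarm)
Pirton: 14  (via Fenn)
Quorn: 16  (via Pirton)
Shortest route: Dunly → Fenn → Pirton → Quorn = 16 km.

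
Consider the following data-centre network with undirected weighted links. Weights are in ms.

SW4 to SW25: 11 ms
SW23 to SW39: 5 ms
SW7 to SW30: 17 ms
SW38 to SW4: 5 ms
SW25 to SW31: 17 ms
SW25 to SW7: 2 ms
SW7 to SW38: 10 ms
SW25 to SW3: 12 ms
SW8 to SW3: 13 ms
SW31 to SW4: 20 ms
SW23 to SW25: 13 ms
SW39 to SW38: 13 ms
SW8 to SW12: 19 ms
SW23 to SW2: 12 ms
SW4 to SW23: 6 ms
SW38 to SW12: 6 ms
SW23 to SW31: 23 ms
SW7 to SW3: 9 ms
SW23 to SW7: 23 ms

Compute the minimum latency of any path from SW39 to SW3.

29 ms

Enumerating some paths:
SW39–SW23–SW25–SW3: 5+13+12 = 30
SW39–SW23–SW25–SW7–SW3: 5+13+2+9 = 29
SW39–SW38–SW7–SW3: 13+10+9 = 32
The minimum is 29 ms via SW39–SW23–SW25–SW7–SW3.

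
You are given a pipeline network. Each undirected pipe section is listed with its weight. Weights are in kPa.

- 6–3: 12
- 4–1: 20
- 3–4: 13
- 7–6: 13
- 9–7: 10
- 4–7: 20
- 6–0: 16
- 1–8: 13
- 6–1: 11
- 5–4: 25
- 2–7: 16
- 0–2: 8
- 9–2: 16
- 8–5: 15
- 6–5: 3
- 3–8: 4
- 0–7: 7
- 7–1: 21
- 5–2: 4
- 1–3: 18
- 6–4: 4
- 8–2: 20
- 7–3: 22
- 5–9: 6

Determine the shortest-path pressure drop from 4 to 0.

19 kPa

Running Dijkstra from 4:
4: 0
6: 4  (via 4)
5: 7  (via 6)
2: 11  (via 5)
3: 13  (via 4)
9: 13  (via 5)
1: 15  (via 6)
7: 17  (via 6)
8: 17  (via 3)
0: 19  (via 2)
Shortest route: 4 → 6 → 5 → 2 → 0 = 19 kPa.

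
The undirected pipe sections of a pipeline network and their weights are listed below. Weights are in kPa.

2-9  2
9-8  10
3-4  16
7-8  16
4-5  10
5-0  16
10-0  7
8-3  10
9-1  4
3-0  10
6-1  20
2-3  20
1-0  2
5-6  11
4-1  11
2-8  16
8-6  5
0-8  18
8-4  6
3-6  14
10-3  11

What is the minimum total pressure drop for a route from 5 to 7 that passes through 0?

Best 5 to 0: 5 → 0 costing 16
Shortest 0→7: 0 → 1 → 9 → 8 → 7 = 32
Total via 0: 16 + 32 = 48 kPa.

48 kPa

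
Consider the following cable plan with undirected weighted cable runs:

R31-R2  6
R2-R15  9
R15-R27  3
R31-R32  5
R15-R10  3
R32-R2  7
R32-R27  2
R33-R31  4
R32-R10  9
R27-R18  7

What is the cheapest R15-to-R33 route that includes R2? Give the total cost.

Best R15 to R2: R15 → R2 costing 9
Best R2 to R33: R2 → R31 → R33 costing 10
Total via R2: 9 + 10 = 19.

19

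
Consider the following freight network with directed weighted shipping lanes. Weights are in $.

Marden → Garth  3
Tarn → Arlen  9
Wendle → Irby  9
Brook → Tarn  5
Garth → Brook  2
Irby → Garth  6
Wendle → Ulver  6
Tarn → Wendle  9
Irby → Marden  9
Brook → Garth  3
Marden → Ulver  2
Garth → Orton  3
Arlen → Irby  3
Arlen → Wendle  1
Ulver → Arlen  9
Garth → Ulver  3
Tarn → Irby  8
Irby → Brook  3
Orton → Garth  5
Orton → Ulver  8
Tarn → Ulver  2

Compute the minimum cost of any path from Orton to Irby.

$20

Shortest distances from Orton:
Orton: 0
Garth: 5  (via Orton)
Brook: 7  (via Garth)
Ulver: 8  (via Orton)
Tarn: 12  (via Brook)
Arlen: 17  (via Ulver)
Wendle: 18  (via Arlen)
Irby: 20  (via Tarn)
Shortest route: Orton → Garth → Brook → Tarn → Irby = $20.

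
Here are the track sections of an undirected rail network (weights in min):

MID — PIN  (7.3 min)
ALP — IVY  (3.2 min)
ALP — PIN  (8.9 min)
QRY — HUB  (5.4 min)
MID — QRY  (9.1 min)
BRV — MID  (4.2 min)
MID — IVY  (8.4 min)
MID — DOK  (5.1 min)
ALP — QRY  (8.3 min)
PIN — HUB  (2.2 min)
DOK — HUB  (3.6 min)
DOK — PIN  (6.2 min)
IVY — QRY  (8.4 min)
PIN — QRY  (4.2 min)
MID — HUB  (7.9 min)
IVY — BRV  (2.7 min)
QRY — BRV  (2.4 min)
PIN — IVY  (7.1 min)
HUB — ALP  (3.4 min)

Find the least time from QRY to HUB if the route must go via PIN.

Shortest QRY→PIN: QRY–PIN = 4.2
Shortest PIN→HUB: PIN–HUB = 2.2
Total via PIN: 4.2 + 2.2 = 6.4 min.

6.4 min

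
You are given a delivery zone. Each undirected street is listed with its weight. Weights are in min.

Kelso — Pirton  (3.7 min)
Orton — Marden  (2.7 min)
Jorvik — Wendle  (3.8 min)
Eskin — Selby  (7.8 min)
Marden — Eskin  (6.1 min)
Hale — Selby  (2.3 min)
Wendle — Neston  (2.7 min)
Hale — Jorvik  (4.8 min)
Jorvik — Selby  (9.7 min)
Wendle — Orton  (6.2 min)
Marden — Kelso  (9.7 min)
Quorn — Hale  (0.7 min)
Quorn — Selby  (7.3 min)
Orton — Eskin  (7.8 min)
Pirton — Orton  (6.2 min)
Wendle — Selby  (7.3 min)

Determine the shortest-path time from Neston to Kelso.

Candidate routes:
Neston–Wendle–Orton–Pirton–Kelso: 2.7+6.2+6.2+3.7 = 18.8
Neston–Wendle–Orton–Marden–Kelso: 2.7+6.2+2.7+9.7 = 21.3
The minimum is 18.8 min via Neston–Wendle–Orton–Pirton–Kelso.

18.8 min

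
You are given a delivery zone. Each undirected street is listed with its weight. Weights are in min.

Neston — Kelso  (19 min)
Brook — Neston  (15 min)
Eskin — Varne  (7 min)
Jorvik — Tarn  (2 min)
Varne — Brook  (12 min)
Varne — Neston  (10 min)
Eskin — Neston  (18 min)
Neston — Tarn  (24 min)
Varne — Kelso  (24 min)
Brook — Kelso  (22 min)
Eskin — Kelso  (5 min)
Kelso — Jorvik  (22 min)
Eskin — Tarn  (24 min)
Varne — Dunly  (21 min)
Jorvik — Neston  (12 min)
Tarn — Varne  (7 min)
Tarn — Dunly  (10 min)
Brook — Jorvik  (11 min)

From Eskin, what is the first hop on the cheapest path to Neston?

Varne

Candidate routes:
Eskin - Neston: 18 = 18
Eskin - Varne - Neston: 7+10 = 17
The minimum is 17 min via Eskin - Varne - Neston.
So from Eskin the first move is to Varne.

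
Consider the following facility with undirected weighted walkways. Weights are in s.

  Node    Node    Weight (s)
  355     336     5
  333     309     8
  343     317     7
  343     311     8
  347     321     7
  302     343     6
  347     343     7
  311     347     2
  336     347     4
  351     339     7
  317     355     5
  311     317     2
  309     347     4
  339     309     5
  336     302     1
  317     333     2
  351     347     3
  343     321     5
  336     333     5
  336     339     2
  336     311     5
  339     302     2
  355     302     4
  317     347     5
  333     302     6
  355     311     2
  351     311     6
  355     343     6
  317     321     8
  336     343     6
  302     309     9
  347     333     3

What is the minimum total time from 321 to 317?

Running Dijkstra from 321:
321: 0
343: 5  (via 321)
347: 7  (via 321)
317: 8  (via 321)
Shortest route: 321 → 317 = 8 s.

8 s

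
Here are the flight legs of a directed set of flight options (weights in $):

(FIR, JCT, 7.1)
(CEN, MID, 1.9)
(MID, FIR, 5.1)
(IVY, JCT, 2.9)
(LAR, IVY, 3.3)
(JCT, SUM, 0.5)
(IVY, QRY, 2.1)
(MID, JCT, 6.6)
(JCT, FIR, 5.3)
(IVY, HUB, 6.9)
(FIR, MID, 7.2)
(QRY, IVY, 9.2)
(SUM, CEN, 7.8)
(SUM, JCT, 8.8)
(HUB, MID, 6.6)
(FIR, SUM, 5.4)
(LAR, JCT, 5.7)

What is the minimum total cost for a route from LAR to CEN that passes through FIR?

Shortest LAR→FIR: LAR–JCT–FIR = 11
Best FIR to CEN: FIR–SUM–CEN costing 13.2
Total via FIR: 11 + 13.2 = $24.2.

$24.2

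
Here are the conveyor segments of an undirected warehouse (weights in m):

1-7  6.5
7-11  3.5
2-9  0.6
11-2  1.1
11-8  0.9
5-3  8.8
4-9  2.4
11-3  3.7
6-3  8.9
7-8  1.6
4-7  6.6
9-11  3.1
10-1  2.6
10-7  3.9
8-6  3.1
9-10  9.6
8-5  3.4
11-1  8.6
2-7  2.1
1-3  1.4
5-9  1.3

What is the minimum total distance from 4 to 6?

Settle nodes by increasing distance from 4:
4: 0
9: 2.4  (via 4)
2: 3  (via 9)
5: 3.7  (via 9)
11: 4.1  (via 2)
8: 5  (via 11)
7: 5.1  (via 2)
3: 7.8  (via 11)
6: 8.1  (via 8)
Shortest route: 4–9–2–11–8–6 = 8.1 m.

8.1 m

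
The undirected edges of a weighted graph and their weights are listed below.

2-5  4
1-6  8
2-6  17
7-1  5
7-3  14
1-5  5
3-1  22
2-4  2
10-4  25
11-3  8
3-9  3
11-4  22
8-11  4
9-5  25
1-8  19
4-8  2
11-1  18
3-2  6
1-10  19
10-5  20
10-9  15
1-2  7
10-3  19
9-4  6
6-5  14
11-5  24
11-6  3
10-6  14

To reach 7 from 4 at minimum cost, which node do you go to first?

2

Enumerating some paths:
4–2–5–1–7: 2+4+5+5 = 16
4–8–11–6–1–7: 2+4+3+8+5 = 22
4–2–3–7: 2+6+14 = 22
4–2–1–7: 2+7+5 = 14
Cheapest is 4–2–1–7 at 14.
So from 4 the first move is to 2.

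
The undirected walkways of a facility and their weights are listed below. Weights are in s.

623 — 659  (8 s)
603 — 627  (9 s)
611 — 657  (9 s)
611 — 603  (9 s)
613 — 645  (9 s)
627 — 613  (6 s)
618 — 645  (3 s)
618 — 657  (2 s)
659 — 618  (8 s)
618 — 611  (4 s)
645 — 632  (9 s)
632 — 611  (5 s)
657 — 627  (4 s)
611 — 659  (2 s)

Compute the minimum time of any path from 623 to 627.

Candidate routes:
623 - 659 - 611 - 618 - 657 - 627: 8+2+4+2+4 = 20
623 - 659 - 618 - 657 - 627: 8+8+2+4 = 22
Cheapest is 623 - 659 - 611 - 618 - 657 - 627 at 20 s.

20 s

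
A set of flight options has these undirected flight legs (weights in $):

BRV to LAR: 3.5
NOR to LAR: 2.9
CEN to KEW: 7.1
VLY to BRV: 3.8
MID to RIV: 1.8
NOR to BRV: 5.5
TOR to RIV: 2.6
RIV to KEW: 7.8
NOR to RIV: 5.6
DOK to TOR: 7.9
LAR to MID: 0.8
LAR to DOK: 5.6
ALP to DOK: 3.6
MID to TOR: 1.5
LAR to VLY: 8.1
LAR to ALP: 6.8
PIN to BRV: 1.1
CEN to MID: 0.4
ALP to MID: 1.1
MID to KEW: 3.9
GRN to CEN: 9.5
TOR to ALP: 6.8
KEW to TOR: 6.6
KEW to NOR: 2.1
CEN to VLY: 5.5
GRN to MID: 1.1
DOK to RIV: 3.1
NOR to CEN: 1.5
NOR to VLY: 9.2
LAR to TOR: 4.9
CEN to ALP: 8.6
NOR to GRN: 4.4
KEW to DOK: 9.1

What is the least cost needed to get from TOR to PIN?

Candidate routes:
TOR → LAR → BRV → PIN: 4.9+3.5+1.1 = 9.5
TOR → MID → LAR → BRV → PIN: 1.5+0.8+3.5+1.1 = 6.9
The minimum is $6.9 via TOR → MID → LAR → BRV → PIN.

$6.9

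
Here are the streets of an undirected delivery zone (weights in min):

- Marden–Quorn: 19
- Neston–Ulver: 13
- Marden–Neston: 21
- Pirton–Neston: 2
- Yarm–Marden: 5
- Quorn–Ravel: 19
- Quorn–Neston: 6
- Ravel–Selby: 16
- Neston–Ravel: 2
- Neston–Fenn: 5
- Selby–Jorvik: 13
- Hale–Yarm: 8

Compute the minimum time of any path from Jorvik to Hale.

65 min

Running Dijkstra from Jorvik:
Jorvik: 0
Selby: 13  (via Jorvik)
Ravel: 29  (via Selby)
Neston: 31  (via Ravel)
Pirton: 33  (via Neston)
Fenn: 36  (via Neston)
Quorn: 37  (via Neston)
Ulver: 44  (via Neston)
Marden: 52  (via Neston)
Yarm: 57  (via Marden)
Hale: 65  (via Yarm)
Shortest route: Jorvik–Selby–Ravel–Neston–Marden–Yarm–Hale = 65 min.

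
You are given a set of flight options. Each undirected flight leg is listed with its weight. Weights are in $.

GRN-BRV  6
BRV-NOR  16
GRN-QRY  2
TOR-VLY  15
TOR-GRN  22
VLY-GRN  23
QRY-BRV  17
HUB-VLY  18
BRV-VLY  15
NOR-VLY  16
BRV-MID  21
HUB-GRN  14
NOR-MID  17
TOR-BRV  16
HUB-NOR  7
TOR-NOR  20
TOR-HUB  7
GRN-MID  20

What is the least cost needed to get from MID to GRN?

$20

Shortest distances from MID:
MID: 0
NOR: 17  (via MID)
GRN: 20  (via MID)
Shortest route: MID → GRN = $20.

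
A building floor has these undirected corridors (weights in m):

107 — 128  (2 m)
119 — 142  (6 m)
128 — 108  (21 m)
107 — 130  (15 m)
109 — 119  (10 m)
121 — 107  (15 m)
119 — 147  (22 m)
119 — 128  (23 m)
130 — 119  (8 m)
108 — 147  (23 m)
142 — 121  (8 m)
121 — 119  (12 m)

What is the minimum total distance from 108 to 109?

54 m

Settle nodes by increasing distance from 108:
108: 0
128: 21  (via 108)
107: 23  (via 128)
147: 23  (via 108)
121: 38  (via 107)
130: 38  (via 107)
119: 44  (via 128)
142: 46  (via 121)
109: 54  (via 119)
Shortest route: 108 → 128 → 119 → 109 = 54 m.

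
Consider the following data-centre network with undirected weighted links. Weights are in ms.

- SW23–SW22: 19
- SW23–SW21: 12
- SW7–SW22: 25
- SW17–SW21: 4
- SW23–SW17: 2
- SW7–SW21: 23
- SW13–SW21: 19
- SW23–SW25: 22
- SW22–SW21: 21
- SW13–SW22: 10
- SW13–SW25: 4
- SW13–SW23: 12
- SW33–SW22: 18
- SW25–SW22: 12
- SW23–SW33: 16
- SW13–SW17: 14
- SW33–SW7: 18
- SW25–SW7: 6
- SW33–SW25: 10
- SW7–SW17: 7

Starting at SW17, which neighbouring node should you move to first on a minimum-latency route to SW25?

SW7

Compare a few routes:
SW17–SW23–SW25: 2+22 = 24
SW17–SW23–SW13–SW25: 2+12+4 = 18
SW17–SW13–SW25: 14+4 = 18
SW17–SW7–SW25: 7+6 = 13
Cheapest is SW17–SW7–SW25 at 13 ms.
So from SW17 the first move is to SW7.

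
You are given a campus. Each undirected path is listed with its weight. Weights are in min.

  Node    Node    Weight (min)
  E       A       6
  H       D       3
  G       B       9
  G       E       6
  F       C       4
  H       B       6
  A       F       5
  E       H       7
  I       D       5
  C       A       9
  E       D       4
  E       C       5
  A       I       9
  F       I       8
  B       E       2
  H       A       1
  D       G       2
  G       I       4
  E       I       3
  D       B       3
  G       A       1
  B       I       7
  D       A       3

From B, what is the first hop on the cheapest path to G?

Compare a few routes:
B → D → A → G: 3+3+1 = 7
B → H → A → G: 6+1+1 = 8
B → D → G: 3+2 = 5
B → E → G: 2+6 = 8
Cheapest is B → D → G at 5 min.
So from B the first move is to D.

D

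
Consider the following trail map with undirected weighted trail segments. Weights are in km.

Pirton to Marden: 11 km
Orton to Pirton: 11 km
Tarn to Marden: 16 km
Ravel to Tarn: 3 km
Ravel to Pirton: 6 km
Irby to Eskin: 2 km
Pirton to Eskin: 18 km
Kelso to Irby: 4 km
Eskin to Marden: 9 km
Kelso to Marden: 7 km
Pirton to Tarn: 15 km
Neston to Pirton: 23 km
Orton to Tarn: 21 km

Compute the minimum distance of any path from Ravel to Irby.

Shortest distances from Ravel:
Ravel: 0
Tarn: 3  (via Ravel)
Pirton: 6  (via Ravel)
Orton: 17  (via Pirton)
Marden: 17  (via Pirton)
Eskin: 24  (via Pirton)
Kelso: 24  (via Marden)
Irby: 26  (via Eskin)
Shortest route: Ravel–Pirton–Eskin–Irby = 26 km.

26 km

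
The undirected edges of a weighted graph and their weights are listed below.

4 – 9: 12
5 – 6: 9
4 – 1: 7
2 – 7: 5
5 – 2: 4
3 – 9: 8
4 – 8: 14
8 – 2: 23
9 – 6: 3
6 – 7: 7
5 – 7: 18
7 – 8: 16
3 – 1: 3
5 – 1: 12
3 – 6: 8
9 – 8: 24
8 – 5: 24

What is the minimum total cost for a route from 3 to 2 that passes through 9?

Shortest 3→9: 3–9 = 8
Best 9 to 2: 9–6–7–2 costing 15
Total via 9: 8 + 15 = 23.

23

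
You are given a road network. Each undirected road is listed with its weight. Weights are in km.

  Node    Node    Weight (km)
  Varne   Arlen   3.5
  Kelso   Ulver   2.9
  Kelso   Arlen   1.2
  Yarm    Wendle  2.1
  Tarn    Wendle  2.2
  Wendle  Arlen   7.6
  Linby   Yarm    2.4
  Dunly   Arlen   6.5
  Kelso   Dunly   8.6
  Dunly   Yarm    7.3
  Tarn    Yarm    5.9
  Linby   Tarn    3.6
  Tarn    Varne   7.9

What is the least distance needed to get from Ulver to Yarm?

13.8 km

Running Dijkstra from Ulver:
Ulver: 0
Kelso: 2.9  (via Ulver)
Arlen: 4.1  (via Kelso)
Varne: 7.6  (via Arlen)
Dunly: 10.6  (via Arlen)
Wendle: 11.7  (via Arlen)
Yarm: 13.8  (via Wendle)
Shortest route: Ulver → Kelso → Arlen → Wendle → Yarm = 13.8 km.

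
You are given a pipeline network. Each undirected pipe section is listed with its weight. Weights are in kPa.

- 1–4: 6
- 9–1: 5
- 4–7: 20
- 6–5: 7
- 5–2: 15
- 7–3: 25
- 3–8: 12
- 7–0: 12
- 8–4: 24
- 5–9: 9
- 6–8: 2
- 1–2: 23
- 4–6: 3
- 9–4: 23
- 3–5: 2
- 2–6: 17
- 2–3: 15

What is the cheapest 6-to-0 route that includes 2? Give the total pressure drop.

69 kPa

Best 6 to 2: 6–2 costing 17
Shortest 2→0: 2–3–7–0 = 52
Total via 2: 17 + 52 = 69 kPa.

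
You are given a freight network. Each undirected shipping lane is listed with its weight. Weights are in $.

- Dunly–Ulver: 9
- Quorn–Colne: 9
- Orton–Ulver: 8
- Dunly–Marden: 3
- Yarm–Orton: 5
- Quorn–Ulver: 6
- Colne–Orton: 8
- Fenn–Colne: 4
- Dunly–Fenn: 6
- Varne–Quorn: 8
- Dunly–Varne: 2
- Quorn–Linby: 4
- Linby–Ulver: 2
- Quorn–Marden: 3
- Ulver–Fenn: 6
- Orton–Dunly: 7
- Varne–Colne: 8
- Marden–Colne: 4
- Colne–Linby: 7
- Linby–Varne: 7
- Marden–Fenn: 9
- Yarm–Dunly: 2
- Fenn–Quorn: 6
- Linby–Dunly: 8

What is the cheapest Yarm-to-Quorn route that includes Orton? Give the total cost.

Shortest Yarm→Orton: Yarm–Orton = 5
Best Orton to Quorn: Orton–Dunly–Marden–Quorn costing 13
Total via Orton: 5 + 13 = $18.

$18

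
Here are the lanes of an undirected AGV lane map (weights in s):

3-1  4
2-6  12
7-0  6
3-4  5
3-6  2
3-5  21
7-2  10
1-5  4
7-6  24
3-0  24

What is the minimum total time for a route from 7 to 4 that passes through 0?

Best 7 to 0: 7 → 0 costing 6
Shortest 0→4: 0 → 3 → 4 = 29
Total via 0: 6 + 29 = 35 s.

35 s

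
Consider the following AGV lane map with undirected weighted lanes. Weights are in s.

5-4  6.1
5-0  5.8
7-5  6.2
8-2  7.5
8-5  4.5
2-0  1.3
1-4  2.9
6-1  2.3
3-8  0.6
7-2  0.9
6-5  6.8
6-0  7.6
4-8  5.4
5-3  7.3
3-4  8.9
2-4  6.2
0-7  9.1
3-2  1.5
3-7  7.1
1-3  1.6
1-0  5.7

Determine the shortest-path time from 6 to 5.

6.8 s

Running Dijkstra from 6:
6: 0
1: 2.3  (via 6)
3: 3.9  (via 1)
8: 4.5  (via 3)
4: 5.2  (via 1)
2: 5.4  (via 3)
7: 6.3  (via 2)
0: 6.7  (via 2)
5: 6.8  (via 6)
Shortest route: 6–5 = 6.8 s.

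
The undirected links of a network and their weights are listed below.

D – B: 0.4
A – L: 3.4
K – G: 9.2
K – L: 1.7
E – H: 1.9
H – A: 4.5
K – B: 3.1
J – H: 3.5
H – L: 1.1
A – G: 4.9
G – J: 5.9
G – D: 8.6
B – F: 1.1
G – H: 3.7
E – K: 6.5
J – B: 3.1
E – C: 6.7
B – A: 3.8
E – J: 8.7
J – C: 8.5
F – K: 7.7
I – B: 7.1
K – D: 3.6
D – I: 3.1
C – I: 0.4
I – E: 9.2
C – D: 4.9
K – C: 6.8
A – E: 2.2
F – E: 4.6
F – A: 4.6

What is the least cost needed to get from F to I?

Compare a few routes:
F → B → D → C → I: 1.1+0.4+4.9+0.4 = 6.8
F → B → D → I: 1.1+0.4+3.1 = 4.6
F → B → I: 1.1+7.1 = 8.2
Cheapest is F → B → D → I at 4.6.

4.6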